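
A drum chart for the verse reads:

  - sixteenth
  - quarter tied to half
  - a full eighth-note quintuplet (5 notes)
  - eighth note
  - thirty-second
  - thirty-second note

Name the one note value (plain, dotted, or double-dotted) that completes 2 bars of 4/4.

2 bars of 4/4 = 64 thirty-second notes.
Working in thirty-second notes: sixteenth = 2; quarter tied to half (quarter + half) = 24; a full eighth-note quintuplet (5 notes) (five quintuplet eighths span one half) = 16; eighth note = 4; thirty-second = 1; thirty-second note = 1.
Total: 2 + 24 + 16 + 4 + 1 + 1 = 48.
Remaining: 64 − 48 = 16 thirty-second notes, which is a half note.

half note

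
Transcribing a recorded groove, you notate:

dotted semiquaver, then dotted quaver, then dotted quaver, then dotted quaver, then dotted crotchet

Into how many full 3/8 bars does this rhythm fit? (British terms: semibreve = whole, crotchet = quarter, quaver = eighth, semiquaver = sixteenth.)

One bar of 3/8 = 12 thirty-second notes.
Each duration in thirty-second notes: dotted semiquaver = 3; dotted quaver = 6; dotted quaver = 6; dotted quaver = 6; dotted crotchet = 12.
Total: 3 + 6 + 6 + 6 + 12 = 33.
33 ÷ 12 = 2 complete bars with 9 left over.

2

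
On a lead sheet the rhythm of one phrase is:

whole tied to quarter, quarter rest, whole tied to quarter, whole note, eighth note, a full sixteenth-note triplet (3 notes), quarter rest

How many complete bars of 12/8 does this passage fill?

2

One bar of 12/8 = 12 eighth notes.
Convert each value to eighth notes: whole tied to quarter (whole + quarter) = 10; quarter rest = 2; whole tied to quarter (whole + quarter) = 10; whole note = 8; eighth note = 1; a full sixteenth-note triplet (3 notes) (three triplet sixteenths span one eighth) = 1; quarter rest = 2.
Sum: 10 + 2 + 10 + 8 + 1 + 1 + 2 = 34.
34 ÷ 12 = 2 complete bars with 10 left over.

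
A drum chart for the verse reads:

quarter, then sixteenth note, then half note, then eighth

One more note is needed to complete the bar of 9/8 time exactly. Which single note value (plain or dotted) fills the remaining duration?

The bar of 9/8 = 18 sixteenth notes.
Working in sixteenth notes: quarter = 4; sixteenth note = 1; half note = 8; eighth = 2.
Adding: 4 + 1 + 8 + 2 = 15.
Remaining: 18 − 15 = 3 sixteenth notes, which is a dotted eighth note.

dotted eighth note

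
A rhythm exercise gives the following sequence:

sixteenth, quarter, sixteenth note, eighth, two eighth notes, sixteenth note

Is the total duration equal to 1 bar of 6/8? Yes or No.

No

One bar of 6/8 = 12 sixteenth notes.
Express everything in sixteenth notes: sixteenth = 1; quarter = 4; sixteenth note = 1; eighth = 2; eighth note = 2; eighth note = 2; sixteenth note = 1.
Adding: 1 + 4 + 1 + 2 + 2 + 2 + 1 = 13.
13 exceeds 12, so the answer is No.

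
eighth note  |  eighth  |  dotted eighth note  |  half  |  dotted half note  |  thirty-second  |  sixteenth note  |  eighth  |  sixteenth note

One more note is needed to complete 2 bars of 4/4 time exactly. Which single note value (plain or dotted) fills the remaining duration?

2 bars of 4/4 = 64 thirty-second notes.
Each duration in thirty-second notes: eighth note = 4; eighth = 4; dotted eighth note = 6; half = 16; dotted half note = 24; thirty-second = 1; sixteenth note = 2; eighth = 4; sixteenth note = 2.
Adding: 4 + 4 + 6 + 16 + 24 + 1 + 2 + 4 + 2 = 63.
Remaining: 64 − 63 = 1 thirty-second note, which is a thirty-second note.

thirty-second note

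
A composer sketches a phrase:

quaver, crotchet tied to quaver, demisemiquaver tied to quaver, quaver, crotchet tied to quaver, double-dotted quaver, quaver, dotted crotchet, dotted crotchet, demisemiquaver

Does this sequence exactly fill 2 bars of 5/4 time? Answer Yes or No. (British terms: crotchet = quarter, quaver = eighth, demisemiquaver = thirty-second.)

No

One bar of 5/4 = 40 thirty-second notes, so 2 bars = 80.
Express everything in thirty-second notes: quaver = 4; crotchet tied to quaver (crotchet + quaver) = 12; demisemiquaver tied to quaver (demisemiquaver + quaver) = 5; quaver = 4; crotchet tied to quaver (crotchet + quaver) = 12; double-dotted quaver = 7; quaver = 4; dotted crotchet = 12; dotted crotchet = 12; demisemiquaver = 1.
Sum: 4 + 12 + 5 + 4 + 12 + 7 + 4 + 12 + 12 + 1 = 73.
73 falls short of 80, so the answer is No.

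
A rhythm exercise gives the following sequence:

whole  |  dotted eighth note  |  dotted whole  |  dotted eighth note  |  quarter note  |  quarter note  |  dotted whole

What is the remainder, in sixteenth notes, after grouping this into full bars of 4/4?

One bar of 4/4 = 16 sixteenth notes.
Working in sixteenth notes: whole = 16; dotted eighth note = 3; dotted whole = 24; dotted eighth note = 3; quarter note = 4; quarter note = 4; dotted whole = 24.
Total: 16 + 3 + 24 + 3 + 4 + 4 + 24 = 78.
78 ÷ 16 = 4 complete bars with 14 sixteenth notes remaining.

14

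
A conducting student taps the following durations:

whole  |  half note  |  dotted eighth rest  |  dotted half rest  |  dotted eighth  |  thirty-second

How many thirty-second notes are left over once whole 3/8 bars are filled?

One bar of 3/8 = 12 thirty-second notes.
Working in thirty-second notes: whole = 32; half note = 16; dotted eighth rest = 6; dotted half rest = 24; dotted eighth = 6; thirty-second = 1.
Altogether 32 + 16 + 6 + 24 + 6 + 1 = 85.
85 ÷ 12 = 7 complete bars with 1 thirty-second note remaining.

1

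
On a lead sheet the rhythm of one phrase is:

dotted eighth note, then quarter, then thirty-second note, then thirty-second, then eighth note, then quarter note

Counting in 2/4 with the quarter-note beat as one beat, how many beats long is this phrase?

3.5

One quarter-note beat = 8 thirty-second notes.
Each duration in thirty-second notes: dotted eighth note = 6; quarter = 8; thirty-second note = 1; thirty-second = 1; eighth note = 4; quarter note = 8.
Adding: 6 + 8 + 1 + 1 + 4 + 8 = 28.
28 ÷ 8 = 3.5 beats.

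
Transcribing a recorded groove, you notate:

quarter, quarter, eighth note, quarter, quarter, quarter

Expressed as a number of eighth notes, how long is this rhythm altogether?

11

Express everything in eighth notes: quarter = 2; quarter = 2; eighth note = 1; quarter = 2; quarter = 2; quarter = 2.
Altogether 2 + 2 + 1 + 2 + 2 + 2 = 11 eighth notes.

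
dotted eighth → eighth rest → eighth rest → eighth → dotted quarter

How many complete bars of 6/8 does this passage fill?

1

One bar of 6/8 = 12 sixteenth notes.
Each duration in sixteenth notes: dotted eighth = 3; eighth rest = 2; eighth rest = 2; eighth = 2; dotted quarter = 6.
Altogether 3 + 2 + 2 + 2 + 6 = 15.
15 ÷ 12 = 1 complete bar with 3 left over.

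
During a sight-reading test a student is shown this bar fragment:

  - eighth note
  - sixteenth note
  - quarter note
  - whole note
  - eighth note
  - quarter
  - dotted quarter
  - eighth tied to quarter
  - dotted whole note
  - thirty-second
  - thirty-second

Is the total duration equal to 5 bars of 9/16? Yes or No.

One bar of 9/16 = 18 thirty-second notes, so 5 bars = 90.
Express everything in thirty-second notes: eighth note = 4; sixteenth note = 2; quarter note = 8; whole note = 32; eighth note = 4; quarter = 8; dotted quarter = 12; eighth tied to quarter (eighth + quarter) = 12; dotted whole note = 48; thirty-second = 1; thirty-second = 1.
Altogether 4 + 2 + 8 + 32 + 4 + 8 + 12 + 12 + 48 + 1 + 1 = 132.
132 exceeds 90, so the answer is No.

No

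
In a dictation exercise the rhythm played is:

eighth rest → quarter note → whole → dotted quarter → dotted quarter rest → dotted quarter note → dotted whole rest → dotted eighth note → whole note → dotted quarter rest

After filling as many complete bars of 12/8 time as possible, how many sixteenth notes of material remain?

17

One bar of 12/8 = 24 sixteenth notes.
Convert each value to sixteenth notes: eighth rest = 2; quarter note = 4; whole = 16; dotted quarter = 6; dotted quarter rest = 6; dotted quarter note = 6; dotted whole rest = 24; dotted eighth note = 3; whole note = 16; dotted quarter rest = 6.
Adding: 2 + 4 + 16 + 6 + 6 + 6 + 24 + 3 + 16 + 6 = 89.
89 ÷ 24 = 3 complete bars with 17 sixteenth notes remaining.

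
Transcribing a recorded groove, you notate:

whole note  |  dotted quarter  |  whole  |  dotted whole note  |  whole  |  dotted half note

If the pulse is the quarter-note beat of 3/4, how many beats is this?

22.5

One quarter-note beat = 2 eighth notes.
Each duration in eighth notes: whole note = 8; dotted quarter = 3; whole = 8; dotted whole note = 12; whole = 8; dotted half note = 6.
Adding: 8 + 3 + 8 + 12 + 8 + 6 = 45.
45 ÷ 2 = 22.5 beats.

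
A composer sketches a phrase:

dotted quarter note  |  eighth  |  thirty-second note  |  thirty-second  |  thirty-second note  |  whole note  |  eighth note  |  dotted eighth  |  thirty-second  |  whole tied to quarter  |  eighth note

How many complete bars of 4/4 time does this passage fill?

3

One bar of 4/4 = 32 thirty-second notes.
Working in thirty-second notes: dotted quarter note = 12; eighth = 4; thirty-second note = 1; thirty-second = 1; thirty-second note = 1; whole note = 32; eighth note = 4; dotted eighth = 6; thirty-second = 1; whole tied to quarter (whole + quarter) = 40; eighth note = 4.
Adding: 12 + 4 + 1 + 1 + 1 + 32 + 4 + 6 + 1 + 40 + 4 = 106.
106 ÷ 32 = 3 complete bars with 10 left over.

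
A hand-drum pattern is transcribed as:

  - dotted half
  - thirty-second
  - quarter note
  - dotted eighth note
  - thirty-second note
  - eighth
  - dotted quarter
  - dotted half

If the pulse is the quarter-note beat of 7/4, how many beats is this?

One quarter-note beat = 8 thirty-second notes.
Express everything in thirty-second notes: dotted half = 24; thirty-second = 1; quarter note = 8; dotted eighth note = 6; thirty-second note = 1; eighth = 4; dotted quarter = 12; dotted half = 24.
Adding: 24 + 1 + 8 + 6 + 1 + 4 + 12 + 24 = 80.
80 ÷ 8 = 10 beats.

10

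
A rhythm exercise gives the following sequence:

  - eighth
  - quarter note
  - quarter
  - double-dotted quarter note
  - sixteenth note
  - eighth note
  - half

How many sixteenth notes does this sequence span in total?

28

In sixteenth notes: eighth = 2; quarter note = 4; quarter = 4; double-dotted quarter note = 7; sixteenth note = 1; eighth note = 2; half = 8.
Adding: 2 + 4 + 4 + 7 + 1 + 2 + 8 = 28 sixteenth notes.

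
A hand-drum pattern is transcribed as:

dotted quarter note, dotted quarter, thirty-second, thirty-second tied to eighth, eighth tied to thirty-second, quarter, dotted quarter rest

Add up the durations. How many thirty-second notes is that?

55

Working in thirty-second notes: dotted quarter note = 12; dotted quarter = 12; thirty-second = 1; thirty-second tied to eighth (thirty-second + eighth) = 5; eighth tied to thirty-second (eighth + thirty-second) = 5; quarter = 8; dotted quarter rest = 12.
Sum: 12 + 12 + 1 + 5 + 5 + 8 + 12 = 55 thirty-second notes.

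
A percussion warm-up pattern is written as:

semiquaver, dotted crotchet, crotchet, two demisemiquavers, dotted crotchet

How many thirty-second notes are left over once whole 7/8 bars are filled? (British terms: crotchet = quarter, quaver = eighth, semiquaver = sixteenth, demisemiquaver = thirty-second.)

8

One bar of 7/8 = 28 thirty-second notes.
Convert each value to thirty-second notes: semiquaver = 2; dotted crotchet = 12; crotchet = 8; demisemiquaver = 1; demisemiquaver = 1; dotted crotchet = 12.
Altogether 2 + 12 + 8 + 1 + 1 + 12 = 36.
36 ÷ 28 = 1 complete bar with 8 thirty-second notes remaining.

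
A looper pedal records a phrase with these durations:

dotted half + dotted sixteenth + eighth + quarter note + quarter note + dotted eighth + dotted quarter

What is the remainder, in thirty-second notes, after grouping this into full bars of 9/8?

29

One bar of 9/8 = 36 thirty-second notes.
Working in thirty-second notes: dotted half = 24; dotted sixteenth = 3; eighth = 4; quarter note = 8; quarter note = 8; dotted eighth = 6; dotted quarter = 12.
Adding: 24 + 3 + 4 + 8 + 8 + 6 + 12 = 65.
65 ÷ 36 = 1 complete bar with 29 thirty-second notes remaining.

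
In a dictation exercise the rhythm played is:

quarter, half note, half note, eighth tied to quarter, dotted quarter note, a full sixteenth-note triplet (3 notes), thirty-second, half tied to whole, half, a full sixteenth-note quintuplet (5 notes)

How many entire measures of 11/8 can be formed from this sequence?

One bar of 11/8 = 44 thirty-second notes.
Express everything in thirty-second notes: quarter = 8; half note = 16; half note = 16; eighth tied to quarter (eighth + quarter) = 12; dotted quarter note = 12; a full sixteenth-note triplet (3 notes) (three triplet sixteenths span one eighth) = 4; thirty-second = 1; half tied to whole (half + whole) = 48; half = 16; a full sixteenth-note quintuplet (5 notes) (five quintuplet sixteenths span one quarter) = 8.
Altogether 8 + 16 + 16 + 12 + 12 + 4 + 1 + 48 + 16 + 8 = 141.
141 ÷ 44 = 3 complete bars with 9 left over.

3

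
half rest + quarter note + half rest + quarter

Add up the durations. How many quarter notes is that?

Each duration in quarter notes: half rest = 2; quarter note = 1; half rest = 2; quarter = 1.
Total: 2 + 1 + 2 + 1 = 6 quarter notes.

6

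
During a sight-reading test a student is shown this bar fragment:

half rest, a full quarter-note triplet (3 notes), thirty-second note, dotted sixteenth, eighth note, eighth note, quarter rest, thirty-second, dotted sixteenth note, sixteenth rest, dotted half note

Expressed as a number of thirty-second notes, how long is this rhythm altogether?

82

Convert each value to thirty-second notes: half rest = 16; a full quarter-note triplet (3 notes) (three triplet quarters span one half) = 16; thirty-second note = 1; dotted sixteenth = 3; eighth note = 4; eighth note = 4; quarter rest = 8; thirty-second = 1; dotted sixteenth note = 3; sixteenth rest = 2; dotted half note = 24.
Altogether 16 + 16 + 1 + 3 + 4 + 4 + 8 + 1 + 3 + 2 + 24 = 82 thirty-second notes.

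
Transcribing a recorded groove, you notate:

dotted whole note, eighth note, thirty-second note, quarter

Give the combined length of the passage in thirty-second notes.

Working in thirty-second notes: dotted whole note = 48; eighth note = 4; thirty-second note = 1; quarter = 8.
Adding: 48 + 4 + 1 + 8 = 61 thirty-second notes.

61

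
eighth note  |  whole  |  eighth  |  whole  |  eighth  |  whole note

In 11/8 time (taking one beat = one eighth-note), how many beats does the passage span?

27

One eighth-note beat = 2 sixteenth notes.
Working in sixteenth notes: eighth note = 2; whole = 16; eighth = 2; whole = 16; eighth = 2; whole note = 16.
Total: 2 + 16 + 2 + 16 + 2 + 16 = 54.
54 ÷ 2 = 27 beats.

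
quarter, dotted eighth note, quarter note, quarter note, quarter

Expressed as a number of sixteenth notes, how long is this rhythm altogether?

19

Each duration in sixteenth notes: quarter = 4; dotted eighth note = 3; quarter note = 4; quarter note = 4; quarter = 4.
Total: 4 + 3 + 4 + 4 + 4 = 19 sixteenth notes.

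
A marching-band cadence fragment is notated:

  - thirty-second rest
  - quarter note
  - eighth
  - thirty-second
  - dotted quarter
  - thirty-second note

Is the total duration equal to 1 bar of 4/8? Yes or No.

One bar of 4/8 = 16 thirty-second notes.
Each duration in thirty-second notes: thirty-second rest = 1; quarter note = 8; eighth = 4; thirty-second = 1; dotted quarter = 12; thirty-second note = 1.
Altogether 1 + 8 + 4 + 1 + 12 + 1 = 27.
27 exceeds 16, so the answer is No.

No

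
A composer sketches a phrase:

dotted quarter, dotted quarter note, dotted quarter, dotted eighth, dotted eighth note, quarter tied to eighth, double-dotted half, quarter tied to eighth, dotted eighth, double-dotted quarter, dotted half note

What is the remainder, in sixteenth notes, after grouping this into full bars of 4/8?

0

One bar of 4/8 = 8 sixteenth notes.
Convert each value to sixteenth notes: dotted quarter = 6; dotted quarter note = 6; dotted quarter = 6; dotted eighth = 3; dotted eighth note = 3; quarter tied to eighth (quarter + eighth) = 6; double-dotted half = 14; quarter tied to eighth (quarter + eighth) = 6; dotted eighth = 3; double-dotted quarter = 7; dotted half note = 12.
Sum: 6 + 6 + 6 + 3 + 3 + 6 + 14 + 6 + 3 + 7 + 12 = 72.
72 ÷ 8 = 9 complete bars with 0 sixteenth notes remaining.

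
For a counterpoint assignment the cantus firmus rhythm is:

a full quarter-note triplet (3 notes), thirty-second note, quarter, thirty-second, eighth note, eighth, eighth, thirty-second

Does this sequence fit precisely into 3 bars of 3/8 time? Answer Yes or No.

No

One bar of 3/8 = 12 thirty-second notes, so 3 bars = 36.
Working in thirty-second notes: a full quarter-note triplet (3 notes) (three triplet quarters span one half) = 16; thirty-second note = 1; quarter = 8; thirty-second = 1; eighth note = 4; eighth = 4; eighth = 4; thirty-second = 1.
Total: 16 + 1 + 8 + 1 + 4 + 4 + 4 + 1 = 39.
39 exceeds 36, so the answer is No.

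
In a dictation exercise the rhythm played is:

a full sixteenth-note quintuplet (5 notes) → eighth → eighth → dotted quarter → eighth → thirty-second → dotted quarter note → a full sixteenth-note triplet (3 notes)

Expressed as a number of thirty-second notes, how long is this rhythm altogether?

In thirty-second notes: a full sixteenth-note quintuplet (5 notes) (five quintuplet sixteenths span one quarter) = 8; eighth = 4; eighth = 4; dotted quarter = 12; eighth = 4; thirty-second = 1; dotted quarter note = 12; a full sixteenth-note triplet (3 notes) (three triplet sixteenths span one eighth) = 4.
Altogether 8 + 4 + 4 + 12 + 4 + 1 + 12 + 4 = 49 thirty-second notes.

49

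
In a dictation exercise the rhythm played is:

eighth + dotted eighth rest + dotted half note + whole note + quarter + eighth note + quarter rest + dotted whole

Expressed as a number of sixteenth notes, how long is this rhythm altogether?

67

Convert each value to sixteenth notes: eighth = 2; dotted eighth rest = 3; dotted half note = 12; whole note = 16; quarter = 4; eighth note = 2; quarter rest = 4; dotted whole = 24.
Adding: 2 + 3 + 12 + 16 + 4 + 2 + 4 + 24 = 67 sixteenth notes.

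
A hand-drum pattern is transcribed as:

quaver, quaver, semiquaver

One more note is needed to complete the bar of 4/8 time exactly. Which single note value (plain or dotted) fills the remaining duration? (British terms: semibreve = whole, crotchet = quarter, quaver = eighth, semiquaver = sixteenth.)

dotted eighth note

The bar of 4/8 = 8 sixteenth notes.
Working in sixteenth notes: quaver = 2; quaver = 2; semiquaver = 1.
Altogether 2 + 2 + 1 = 5.
Remaining: 8 − 5 = 3 sixteenth notes, which is a dotted eighth note.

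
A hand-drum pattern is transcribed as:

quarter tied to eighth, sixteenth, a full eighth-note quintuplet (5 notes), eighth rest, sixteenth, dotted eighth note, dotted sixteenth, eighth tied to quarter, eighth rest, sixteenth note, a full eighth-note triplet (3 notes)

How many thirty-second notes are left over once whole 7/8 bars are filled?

15

One bar of 7/8 = 28 thirty-second notes.
Express everything in thirty-second notes: quarter tied to eighth (quarter + eighth) = 12; sixteenth = 2; a full eighth-note quintuplet (5 notes) (five quintuplet eighths span one half) = 16; eighth rest = 4; sixteenth = 2; dotted eighth note = 6; dotted sixteenth = 3; eighth tied to quarter (eighth + quarter) = 12; eighth rest = 4; sixteenth note = 2; a full eighth-note triplet (3 notes) (three triplet eighths span one quarter) = 8.
Sum: 12 + 2 + 16 + 4 + 2 + 6 + 3 + 12 + 4 + 2 + 8 = 71.
71 ÷ 28 = 2 complete bars with 15 thirty-second notes remaining.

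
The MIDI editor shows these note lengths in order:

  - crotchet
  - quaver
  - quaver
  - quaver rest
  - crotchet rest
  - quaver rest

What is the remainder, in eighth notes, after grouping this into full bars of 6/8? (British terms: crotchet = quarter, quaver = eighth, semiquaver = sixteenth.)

One bar of 6/8 = 6 eighth notes.
In eighth notes: crotchet = 2; quaver = 1; quaver = 1; quaver rest = 1; crotchet rest = 2; quaver rest = 1.
Sum: 2 + 1 + 1 + 1 + 2 + 1 = 8.
8 ÷ 6 = 1 complete bar with 2 eighth notes remaining.

2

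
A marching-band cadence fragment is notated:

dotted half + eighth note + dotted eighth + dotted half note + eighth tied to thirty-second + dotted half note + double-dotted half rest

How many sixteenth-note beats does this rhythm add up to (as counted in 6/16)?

One sixteenth-note beat = 2 thirty-second notes.
Each duration in thirty-second notes: dotted half = 24; eighth note = 4; dotted eighth = 6; dotted half note = 24; eighth tied to thirty-second (eighth + thirty-second) = 5; dotted half note = 24; double-dotted half rest = 28.
Total: 24 + 4 + 6 + 24 + 5 + 24 + 28 = 115.
115 ÷ 2 = 57.5 beats.

57.5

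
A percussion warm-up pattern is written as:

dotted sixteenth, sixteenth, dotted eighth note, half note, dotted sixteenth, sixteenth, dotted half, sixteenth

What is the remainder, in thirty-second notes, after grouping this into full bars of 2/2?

One bar of 2/2 = 32 thirty-second notes.
Convert each value to thirty-second notes: dotted sixteenth = 3; sixteenth = 2; dotted eighth note = 6; half note = 16; dotted sixteenth = 3; sixteenth = 2; dotted half = 24; sixteenth = 2.
Sum: 3 + 2 + 6 + 16 + 3 + 2 + 24 + 2 = 58.
58 ÷ 32 = 1 complete bar with 26 thirty-second notes remaining.

26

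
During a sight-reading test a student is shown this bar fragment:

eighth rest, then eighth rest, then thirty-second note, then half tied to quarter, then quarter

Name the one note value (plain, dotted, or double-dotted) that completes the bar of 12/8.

The bar of 12/8 = 48 thirty-second notes.
Express everything in thirty-second notes: eighth rest = 4; eighth rest = 4; thirty-second note = 1; half tied to quarter (half + quarter) = 24; quarter = 8.
Total: 4 + 4 + 1 + 24 + 8 = 41.
Remaining: 48 − 41 = 7 thirty-second notes, which is a double-dotted eighth note.

double-dotted eighth note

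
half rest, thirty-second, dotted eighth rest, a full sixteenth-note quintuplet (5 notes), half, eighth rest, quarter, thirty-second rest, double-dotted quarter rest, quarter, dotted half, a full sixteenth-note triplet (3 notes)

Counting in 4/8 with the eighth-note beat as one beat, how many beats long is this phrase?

One eighth-note beat = 4 thirty-second notes.
Express everything in thirty-second notes: half rest = 16; thirty-second = 1; dotted eighth rest = 6; a full sixteenth-note quintuplet (5 notes) (five quintuplet sixteenths span one quarter) = 8; half = 16; eighth rest = 4; quarter = 8; thirty-second rest = 1; double-dotted quarter rest = 14; quarter = 8; dotted half = 24; a full sixteenth-note triplet (3 notes) (three triplet sixteenths span one eighth) = 4.
Adding: 16 + 1 + 6 + 8 + 16 + 4 + 8 + 1 + 14 + 8 + 24 + 4 = 110.
110 ÷ 4 = 27.5 beats.

27.5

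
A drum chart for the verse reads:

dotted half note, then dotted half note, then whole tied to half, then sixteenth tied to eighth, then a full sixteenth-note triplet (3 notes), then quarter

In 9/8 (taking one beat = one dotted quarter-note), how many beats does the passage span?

9.5

One dotted quarter-note beat = 6 sixteenth notes.
Convert each value to sixteenth notes: dotted half note = 12; dotted half note = 12; whole tied to half (whole + half) = 24; sixteenth tied to eighth (sixteenth + eighth) = 3; a full sixteenth-note triplet (3 notes) (three triplet sixteenths span one eighth) = 2; quarter = 4.
Total: 12 + 12 + 24 + 3 + 2 + 4 = 57.
57 ÷ 6 = 9.5 beats.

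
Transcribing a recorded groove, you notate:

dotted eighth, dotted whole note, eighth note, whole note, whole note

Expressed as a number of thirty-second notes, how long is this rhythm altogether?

122

Working in thirty-second notes: dotted eighth = 6; dotted whole note = 48; eighth note = 4; whole note = 32; whole note = 32.
Sum: 6 + 48 + 4 + 32 + 32 = 122 thirty-second notes.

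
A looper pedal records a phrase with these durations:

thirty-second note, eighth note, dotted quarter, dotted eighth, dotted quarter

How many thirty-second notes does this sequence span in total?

Convert each value to thirty-second notes: thirty-second note = 1; eighth note = 4; dotted quarter = 12; dotted eighth = 6; dotted quarter = 12.
Sum: 1 + 4 + 12 + 6 + 12 = 35 thirty-second notes.

35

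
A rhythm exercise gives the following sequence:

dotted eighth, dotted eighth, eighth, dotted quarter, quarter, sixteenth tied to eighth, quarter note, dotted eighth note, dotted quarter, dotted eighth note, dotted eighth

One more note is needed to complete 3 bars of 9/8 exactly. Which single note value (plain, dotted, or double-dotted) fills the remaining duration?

double-dotted half note

3 bars of 9/8 = 54 sixteenth notes.
Working in sixteenth notes: dotted eighth = 3; dotted eighth = 3; eighth = 2; dotted quarter = 6; quarter = 4; sixteenth tied to eighth (sixteenth + eighth) = 3; quarter note = 4; dotted eighth note = 3; dotted quarter = 6; dotted eighth note = 3; dotted eighth = 3.
Adding: 3 + 3 + 2 + 6 + 4 + 3 + 4 + 3 + 6 + 3 + 3 = 40.
Remaining: 54 − 40 = 14 sixteenth notes, which is a double-dotted half note.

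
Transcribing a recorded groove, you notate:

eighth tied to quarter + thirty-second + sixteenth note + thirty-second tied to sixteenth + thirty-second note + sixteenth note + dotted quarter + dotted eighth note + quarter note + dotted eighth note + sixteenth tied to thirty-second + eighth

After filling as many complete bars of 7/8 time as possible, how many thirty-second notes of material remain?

4

One bar of 7/8 = 28 thirty-second notes.
Express everything in thirty-second notes: eighth tied to quarter (eighth + quarter) = 12; thirty-second = 1; sixteenth note = 2; thirty-second tied to sixteenth (thirty-second + sixteenth) = 3; thirty-second note = 1; sixteenth note = 2; dotted quarter = 12; dotted eighth note = 6; quarter note = 8; dotted eighth note = 6; sixteenth tied to thirty-second (sixteenth + thirty-second) = 3; eighth = 4.
Altogether 12 + 1 + 2 + 3 + 1 + 2 + 12 + 6 + 8 + 6 + 3 + 4 = 60.
60 ÷ 28 = 2 complete bars with 4 thirty-second notes remaining.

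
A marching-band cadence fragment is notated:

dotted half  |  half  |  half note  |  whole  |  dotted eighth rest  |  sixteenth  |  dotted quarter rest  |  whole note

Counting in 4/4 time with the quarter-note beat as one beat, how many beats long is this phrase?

One quarter-note beat = 4 sixteenth notes.
Working in sixteenth notes: dotted half = 12; half = 8; half note = 8; whole = 16; dotted eighth rest = 3; sixteenth = 1; dotted quarter rest = 6; whole note = 16.
Sum: 12 + 8 + 8 + 16 + 3 + 1 + 6 + 16 = 70.
70 ÷ 4 = 17.5 beats.

17.5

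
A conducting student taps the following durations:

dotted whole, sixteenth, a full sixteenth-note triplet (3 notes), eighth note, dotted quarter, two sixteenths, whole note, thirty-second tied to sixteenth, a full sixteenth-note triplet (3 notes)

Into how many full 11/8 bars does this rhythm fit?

2

One bar of 11/8 = 44 thirty-second notes.
Working in thirty-second notes: dotted whole = 48; sixteenth = 2; a full sixteenth-note triplet (3 notes) (three triplet sixteenths span one eighth) = 4; eighth note = 4; dotted quarter = 12; sixteenth = 2; sixteenth = 2; whole note = 32; thirty-second tied to sixteenth (thirty-second + sixteenth) = 3; a full sixteenth-note triplet (3 notes) (three triplet sixteenths span one eighth) = 4.
Total: 48 + 2 + 4 + 4 + 12 + 2 + 2 + 32 + 3 + 4 = 113.
113 ÷ 44 = 2 complete bars with 25 left over.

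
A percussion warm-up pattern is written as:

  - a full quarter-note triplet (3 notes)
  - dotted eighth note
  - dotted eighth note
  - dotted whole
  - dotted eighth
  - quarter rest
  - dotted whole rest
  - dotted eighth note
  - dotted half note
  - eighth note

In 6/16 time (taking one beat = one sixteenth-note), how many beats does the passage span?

One sixteenth-note beat = 2 thirty-second notes.
Express everything in thirty-second notes: a full quarter-note triplet (3 notes) (three triplet quarters span one half) = 16; dotted eighth note = 6; dotted eighth note = 6; dotted whole = 48; dotted eighth = 6; quarter rest = 8; dotted whole rest = 48; dotted eighth note = 6; dotted half note = 24; eighth note = 4.
Total: 16 + 6 + 6 + 48 + 6 + 8 + 48 + 6 + 24 + 4 = 172.
172 ÷ 2 = 86 beats.

86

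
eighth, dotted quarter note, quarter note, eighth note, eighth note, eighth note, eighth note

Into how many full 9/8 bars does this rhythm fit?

One bar of 9/8 = 9 eighth notes.
In eighth notes: eighth = 1; dotted quarter note = 3; quarter note = 2; eighth note = 1; eighth note = 1; eighth note = 1; eighth note = 1.
Adding: 1 + 3 + 2 + 1 + 1 + 1 + 1 = 10.
10 ÷ 9 = 1 complete bar with 1 left over.

1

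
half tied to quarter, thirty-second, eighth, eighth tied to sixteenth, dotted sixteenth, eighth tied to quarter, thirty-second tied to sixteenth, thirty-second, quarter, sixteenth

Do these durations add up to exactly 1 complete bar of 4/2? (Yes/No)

One bar of 4/2 = 64 thirty-second notes.
Working in thirty-second notes: half tied to quarter (half + quarter) = 24; thirty-second = 1; eighth = 4; eighth tied to sixteenth (eighth + sixteenth) = 6; dotted sixteenth = 3; eighth tied to quarter (eighth + quarter) = 12; thirty-second tied to sixteenth (thirty-second + sixteenth) = 3; thirty-second = 1; quarter = 8; sixteenth = 2.
Sum: 24 + 1 + 4 + 6 + 3 + 12 + 3 + 1 + 8 + 2 = 64.
64 equals 64, so the answer is Yes.

Yes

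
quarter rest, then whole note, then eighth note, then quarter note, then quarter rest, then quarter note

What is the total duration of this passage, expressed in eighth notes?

Each duration in eighth notes: quarter rest = 2; whole note = 8; eighth note = 1; quarter note = 2; quarter rest = 2; quarter note = 2.
Sum: 2 + 8 + 1 + 2 + 2 + 2 = 17 eighth notes.

17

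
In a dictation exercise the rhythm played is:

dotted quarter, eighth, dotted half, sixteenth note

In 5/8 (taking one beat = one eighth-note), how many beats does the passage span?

One eighth-note beat = 2 sixteenth notes.
In sixteenth notes: dotted quarter = 6; eighth = 2; dotted half = 12; sixteenth note = 1.
Sum: 6 + 2 + 12 + 1 = 21.
21 ÷ 2 = 10.5 beats.

10.5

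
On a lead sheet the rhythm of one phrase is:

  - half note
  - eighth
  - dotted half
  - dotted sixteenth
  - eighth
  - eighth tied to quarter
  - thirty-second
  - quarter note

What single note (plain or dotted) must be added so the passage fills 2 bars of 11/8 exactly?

half note

2 bars of 11/8 = 88 thirty-second notes.
Working in thirty-second notes: half note = 16; eighth = 4; dotted half = 24; dotted sixteenth = 3; eighth = 4; eighth tied to quarter (eighth + quarter) = 12; thirty-second = 1; quarter note = 8.
Altogether 16 + 4 + 24 + 3 + 4 + 12 + 1 + 8 = 72.
Remaining: 88 − 72 = 16 thirty-second notes, which is a half note.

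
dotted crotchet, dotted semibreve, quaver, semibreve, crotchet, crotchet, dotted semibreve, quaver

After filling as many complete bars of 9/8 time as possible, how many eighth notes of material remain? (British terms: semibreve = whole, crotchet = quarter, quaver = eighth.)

5

One bar of 9/8 = 9 eighth notes.
Express everything in eighth notes: dotted crotchet = 3; dotted semibreve = 12; quaver = 1; semibreve = 8; crotchet = 2; crotchet = 2; dotted semibreve = 12; quaver = 1.
Altogether 3 + 12 + 1 + 8 + 2 + 2 + 12 + 1 = 41.
41 ÷ 9 = 4 complete bars with 5 eighth notes remaining.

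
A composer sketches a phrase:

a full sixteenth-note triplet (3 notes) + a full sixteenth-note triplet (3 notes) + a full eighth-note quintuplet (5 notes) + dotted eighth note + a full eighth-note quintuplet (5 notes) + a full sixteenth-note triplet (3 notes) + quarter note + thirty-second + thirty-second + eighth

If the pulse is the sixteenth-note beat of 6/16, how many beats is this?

32

One sixteenth-note beat = 2 thirty-second notes.
In thirty-second notes: a full sixteenth-note triplet (3 notes) (three triplet sixteenths span one eighth) = 4; a full sixteenth-note triplet (3 notes) (three triplet sixteenths span one eighth) = 4; a full eighth-note quintuplet (5 notes) (five quintuplet eighths span one half) = 16; dotted eighth note = 6; a full eighth-note quintuplet (5 notes) (five quintuplet eighths span one half) = 16; a full sixteenth-note triplet (3 notes) (three triplet sixteenths span one eighth) = 4; quarter note = 8; thirty-second = 1; thirty-second = 1; eighth = 4.
Altogether 4 + 4 + 16 + 6 + 16 + 4 + 8 + 1 + 1 + 4 = 64.
64 ÷ 2 = 32 beats.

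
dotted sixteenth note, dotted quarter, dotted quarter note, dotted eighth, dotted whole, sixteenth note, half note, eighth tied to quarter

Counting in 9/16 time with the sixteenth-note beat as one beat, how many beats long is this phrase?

One sixteenth-note beat = 2 thirty-second notes.
Each duration in thirty-second notes: dotted sixteenth note = 3; dotted quarter = 12; dotted quarter note = 12; dotted eighth = 6; dotted whole = 48; sixteenth note = 2; half note = 16; eighth tied to quarter (eighth + quarter) = 12.
Altogether 3 + 12 + 12 + 6 + 48 + 2 + 16 + 12 = 111.
111 ÷ 2 = 55.5 beats.

55.5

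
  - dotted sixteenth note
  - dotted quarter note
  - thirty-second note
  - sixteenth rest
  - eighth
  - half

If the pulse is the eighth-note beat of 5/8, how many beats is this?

9.5

One eighth-note beat = 4 thirty-second notes.
Working in thirty-second notes: dotted sixteenth note = 3; dotted quarter note = 12; thirty-second note = 1; sixteenth rest = 2; eighth = 4; half = 16.
Altogether 3 + 12 + 1 + 2 + 4 + 16 = 38.
38 ÷ 4 = 9.5 beats.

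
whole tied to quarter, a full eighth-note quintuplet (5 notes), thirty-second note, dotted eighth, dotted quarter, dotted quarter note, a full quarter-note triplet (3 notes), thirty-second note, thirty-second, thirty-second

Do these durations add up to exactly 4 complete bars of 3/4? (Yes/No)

One bar of 3/4 = 24 thirty-second notes, so 4 bars = 96.
Express everything in thirty-second notes: whole tied to quarter (whole + quarter) = 40; a full eighth-note quintuplet (5 notes) (five quintuplet eighths span one half) = 16; thirty-second note = 1; dotted eighth = 6; dotted quarter = 12; dotted quarter note = 12; a full quarter-note triplet (3 notes) (three triplet quarters span one half) = 16; thirty-second note = 1; thirty-second = 1; thirty-second = 1.
Sum: 40 + 16 + 1 + 6 + 12 + 12 + 16 + 1 + 1 + 1 = 106.
106 exceeds 96, so the answer is No.

No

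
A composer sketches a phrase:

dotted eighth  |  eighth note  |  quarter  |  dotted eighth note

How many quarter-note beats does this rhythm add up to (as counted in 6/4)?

3

One quarter-note beat = 4 sixteenth notes.
Express everything in sixteenth notes: dotted eighth = 3; eighth note = 2; quarter = 4; dotted eighth note = 3.
Sum: 3 + 2 + 4 + 3 = 12.
12 ÷ 4 = 3 beats.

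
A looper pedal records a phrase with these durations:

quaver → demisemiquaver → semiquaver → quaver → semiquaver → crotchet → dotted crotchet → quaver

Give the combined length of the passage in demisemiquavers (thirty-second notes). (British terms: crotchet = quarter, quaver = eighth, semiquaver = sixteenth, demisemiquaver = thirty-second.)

Each duration in thirty-second notes: quaver = 4; demisemiquaver = 1; semiquaver = 2; quaver = 4; semiquaver = 2; crotchet = 8; dotted crotchet = 12; quaver = 4.
Total: 4 + 1 + 2 + 4 + 2 + 8 + 12 + 4 = 37 thirty-second notes.

37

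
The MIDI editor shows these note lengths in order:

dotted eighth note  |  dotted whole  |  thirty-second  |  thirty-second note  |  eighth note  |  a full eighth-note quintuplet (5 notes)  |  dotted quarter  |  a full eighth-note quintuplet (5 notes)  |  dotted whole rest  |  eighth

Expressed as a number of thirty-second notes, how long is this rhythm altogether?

156

Express everything in thirty-second notes: dotted eighth note = 6; dotted whole = 48; thirty-second = 1; thirty-second note = 1; eighth note = 4; a full eighth-note quintuplet (5 notes) (five quintuplet eighths span one half) = 16; dotted quarter = 12; a full eighth-note quintuplet (5 notes) (five quintuplet eighths span one half) = 16; dotted whole rest = 48; eighth = 4.
Adding: 6 + 48 + 1 + 1 + 4 + 16 + 12 + 16 + 48 + 4 = 156 thirty-second notes.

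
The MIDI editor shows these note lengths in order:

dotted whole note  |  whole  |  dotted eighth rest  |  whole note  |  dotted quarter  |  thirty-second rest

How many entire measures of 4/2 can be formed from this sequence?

2

One bar of 4/2 = 64 thirty-second notes.
Express everything in thirty-second notes: dotted whole note = 48; whole = 32; dotted eighth rest = 6; whole note = 32; dotted quarter = 12; thirty-second rest = 1.
Sum: 48 + 32 + 6 + 32 + 12 + 1 = 131.
131 ÷ 64 = 2 complete bars with 3 left over.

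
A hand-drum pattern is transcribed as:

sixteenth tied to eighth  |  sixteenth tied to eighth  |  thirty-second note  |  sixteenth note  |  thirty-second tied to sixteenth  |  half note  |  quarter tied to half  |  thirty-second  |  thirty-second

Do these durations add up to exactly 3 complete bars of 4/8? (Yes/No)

No

One bar of 4/8 = 16 thirty-second notes, so 3 bars = 48.
In thirty-second notes: sixteenth tied to eighth (sixteenth + eighth) = 6; sixteenth tied to eighth (sixteenth + eighth) = 6; thirty-second note = 1; sixteenth note = 2; thirty-second tied to sixteenth (thirty-second + sixteenth) = 3; half note = 16; quarter tied to half (quarter + half) = 24; thirty-second = 1; thirty-second = 1.
Total: 6 + 6 + 1 + 2 + 3 + 16 + 24 + 1 + 1 = 60.
60 exceeds 48, so the answer is No.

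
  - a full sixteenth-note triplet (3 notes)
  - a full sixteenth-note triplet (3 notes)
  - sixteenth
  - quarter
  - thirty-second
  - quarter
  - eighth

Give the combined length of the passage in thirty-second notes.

Working in thirty-second notes: a full sixteenth-note triplet (3 notes) (three triplet sixteenths span one eighth) = 4; a full sixteenth-note triplet (3 notes) (three triplet sixteenths span one eighth) = 4; sixteenth = 2; quarter = 8; thirty-second = 1; quarter = 8; eighth = 4.
Altogether 4 + 4 + 2 + 8 + 1 + 8 + 4 = 31 thirty-second notes.

31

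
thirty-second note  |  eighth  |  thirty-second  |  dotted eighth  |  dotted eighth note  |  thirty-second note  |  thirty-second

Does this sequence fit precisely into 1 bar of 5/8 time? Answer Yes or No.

Yes

One bar of 5/8 = 20 thirty-second notes.
Each duration in thirty-second notes: thirty-second note = 1; eighth = 4; thirty-second = 1; dotted eighth = 6; dotted eighth note = 6; thirty-second note = 1; thirty-second = 1.
Adding: 1 + 4 + 1 + 6 + 6 + 1 + 1 = 20.
20 equals 20, so the answer is Yes.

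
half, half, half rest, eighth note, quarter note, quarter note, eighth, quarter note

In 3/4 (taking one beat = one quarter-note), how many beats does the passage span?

One quarter-note beat = 2 eighth notes.
Each duration in eighth notes: half = 4; half = 4; half rest = 4; eighth note = 1; quarter note = 2; quarter note = 2; eighth = 1; quarter note = 2.
Sum: 4 + 4 + 4 + 1 + 2 + 2 + 1 + 2 = 20.
20 ÷ 2 = 10 beats.

10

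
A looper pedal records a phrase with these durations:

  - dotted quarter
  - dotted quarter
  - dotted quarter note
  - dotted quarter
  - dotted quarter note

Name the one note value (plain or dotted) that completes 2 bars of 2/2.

2 bars of 2/2 = 16 eighth notes.
Each duration in eighth notes: dotted quarter = 3; dotted quarter = 3; dotted quarter note = 3; dotted quarter = 3; dotted quarter note = 3.
Sum: 3 + 3 + 3 + 3 + 3 = 15.
Remaining: 16 − 15 = 1 eighth note, which is a eighth note.

eighth note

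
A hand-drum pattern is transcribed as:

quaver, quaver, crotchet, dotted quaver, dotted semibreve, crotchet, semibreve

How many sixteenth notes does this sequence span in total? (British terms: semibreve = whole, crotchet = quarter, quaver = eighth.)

55

In sixteenth notes: quaver = 2; quaver = 2; crotchet = 4; dotted quaver = 3; dotted semibreve = 24; crotchet = 4; semibreve = 16.
Altogether 2 + 2 + 4 + 3 + 24 + 4 + 16 = 55 sixteenth notes.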